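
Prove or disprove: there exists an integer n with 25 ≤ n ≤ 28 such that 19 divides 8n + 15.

No, no such integer n in that range exists.

At n = 25, 8·25 + 15 = 215 ≡ 6 (mod 19), and each step in n adds 8, giving residues 6, 14, 3, 11 for n = 25, 26, 27, 28.
The residue 0 does not occur, so no n in [25, 28] makes 8n + 15 a multiple of 19.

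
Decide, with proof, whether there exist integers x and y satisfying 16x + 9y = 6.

16 and 9 are coprime, so 16x + 9y ranges over all of ℤ.
Dividing repeatedly: 16 = 1·9 + 7, 9 = 1·7 + 2, 7 = 3·2 + 1, 2 = 2·1 + 0.
Unwinding: 1 = 7 − 3·2 = 7 − 3·(9 − 1·7) = −3·9 + 4·7 = −3·9 + 4·(16 − 1·9) = 4·16 − 7·9, i.e. 16·4 + 9·(-7) = 1.
Multiplying through by 6: x = 4·6 = 24, y = (-7)·6 = -42 is a solution.
Subtracting 2·9 from x and adding 2·16 to y gives the tidier solution (6, -10).
Indeed 16·6 + 9·(-10) = 96 − 90 = 6.

x = 6, y = -10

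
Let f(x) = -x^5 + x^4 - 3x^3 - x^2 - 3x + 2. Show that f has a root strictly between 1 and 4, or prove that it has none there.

The endpoint values f(1) = -5 and f(4) = -986 are both negative. Claim: f(x) < 0 for every x in (1, 4).
Substitute x = 1 + u, where 0 < u < 3 on the interval. Expanding, f(1 + u) = -u^5 - 4u^4 - 9u^3 - 14u^2 - 15u - 5.
All 6 nonzero coefficients of this polynomial in u are negative; hence for u > 0 the value is a sum of negative terms (the constant -5 among them).
Therefore f(x) < 0 throughout (1, 4), and f has no zero there.

No such root exists.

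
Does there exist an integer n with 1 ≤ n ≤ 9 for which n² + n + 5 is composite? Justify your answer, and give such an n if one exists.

At n = 5: 5² + 5 + 5 = 35 = 5·7, which is composite.

n = 5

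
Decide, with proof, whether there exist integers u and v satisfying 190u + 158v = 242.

u = 52, v = -61

gcd(190, 158) = 2, and 2 divides 242, so integer solutions exist.
Dividing through by 2 reduces the equation to 95u + 79v = 121.
Euclidean algorithm: 95 = 1·79 + 16, 79 = 4·16 + 15, 16 = 1·15 + 1, 15 = 15·1 + 0.
Back-substituting, 1 = 16 − 1·15 = 16 − (79 − 4·16) = −79 + 5·16 = −79 + 5·(95 − 1·79) = 5·95 − 6·79; that is, 95·5 + 79·(-6) = 1.
Scaling by 121 gives the particular solution (u, v) = (605, -726).
Subtracting 7·79 from u and adding 7·95 to v gives the tidier solution (52, -61).
Indeed 190·52 + 158·(-61) = 9880 − 9638 = 242.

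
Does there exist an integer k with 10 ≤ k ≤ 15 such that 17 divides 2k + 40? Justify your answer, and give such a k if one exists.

k = 14

k = 14 works, since 2·14 + 40 = 68 = 4·17.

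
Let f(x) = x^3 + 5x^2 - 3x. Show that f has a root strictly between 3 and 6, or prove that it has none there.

The endpoint values f(3) = 63 and f(6) = 378 are both positive. Claim: f(x) > 0 for every x in (3, 6).
Shift to the endpoint 3: with x = 3 + u (0 < u < 3), one computes f(3 + u) = u^3 + 14u^2 + 54u + 63.
All 4 nonzero coefficients of this polynomial in u are positive; hence for u > 0 the value is a sum of positive terms (the constant 63 among them).
Therefore f(x) > 0 throughout (3, 6), and f has no zero there.

No.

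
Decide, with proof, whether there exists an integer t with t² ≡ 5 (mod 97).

No, no such integer exists.

Apply Euler's criterion with the prime 97: 5 is a quadratic residue iff 5^48 ≡ 1 (mod 97), and a non-residue iff it is ≡ −1.
Repeated squaring mod 97: 5^2 = 25 ≡ 25; 5^4 ≡ 25² = 625 ≡ 43; 5^8 ≡ 43² = 1849 ≡ 6; 5^16 ≡ 6² = 36 ≡ 36; 5^32 ≡ 36² = 1296 ≡ 35.
Since 48 = 32 + 16, 5^48 ≡ 35 · 36; multiplying out mod 97: 35·36 = 1260 ≡ 96. Thus 5^48 ≡ 96 ≡ −1 (mod 97).
The value −1 means 5 is a non-residue modulo 97, so t² ≡ 5 (mod 97) is impossible.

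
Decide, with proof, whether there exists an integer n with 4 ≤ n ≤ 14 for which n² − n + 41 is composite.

There is no such integer n in that range.

The values for n = 4, 5, …, 14 are 53, 61, 71, 83, 97, 113, 131, 151, 173, 197, 223, and each of these is prime.
So no value in the range makes the expression composite.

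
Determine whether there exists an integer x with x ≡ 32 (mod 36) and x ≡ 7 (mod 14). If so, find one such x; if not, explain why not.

No such integer exists.

Reduce both congruences modulo 2, which divides 36 and 14: they say x ≡ 32 (mod 2) and x ≡ 7 (mod 2).
These are incompatible: 32 − 7 = 25 is not divisible by 2.
So no integer satisfies both congruences.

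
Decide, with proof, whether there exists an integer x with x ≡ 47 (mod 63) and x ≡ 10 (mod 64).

Since 63 and 64 share no common factor, CRT says the pair of congruences has a solution (unique mod 4032).
Any solution of the first congruence is x = 47 + 63t; substituting into the second, 63t ≡ 10 − 47 ≡ 27 (mod 64).
Note 63·63 = 3969 ≡ 1 (mod 64) (as 3969 − 1 = 62·64), so 63⁻¹ ≡ 63.
Therefore t ≡ 63·27 = 1701 ≡ 37 (mod 64).
With t = 37: x = 47 + 63·37 = 2378.
Verify: 2378 = 37·63 + 47 and 2378 = 37·64 + 10. ✓

x = 2378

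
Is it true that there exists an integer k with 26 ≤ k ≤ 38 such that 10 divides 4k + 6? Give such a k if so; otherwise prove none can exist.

k = 26

k = 26 works, since 4·26 + 6 = 110 = 11·10.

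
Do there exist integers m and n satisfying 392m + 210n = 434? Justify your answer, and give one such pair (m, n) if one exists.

Every value of 392m + 210n is a multiple of gcd(392, 210) = 14; since 14 ∣ 434, solutions exist.
Dividing through by 14 reduces the equation to 28m + 15n = 31.
Dividing repeatedly: 28 = 1·15 + 13, 15 = 1·13 + 2, 13 = 6·2 + 1, 2 = 2·1 + 0.
Working back up the chain: 1 = 13 − 6·2 = 13 − 6·(15 − 1·13) = −6·15 + 7·13 = −6·15 + 7·(28 − 1·15) = 7·28 − 13·15. So 28·7 + 15·(-13) = 1.
Multiplying through by 31: m = 7·31 = 217, n = (-13)·31 = -403 is a solution.
Shifting by a multiple of (15, −28) keeps it a solution: m = 217 − 14·15 = 7, n = -403 + 14·28 = -11.
Check: 392·7 + 210·(-11) = 2744 − 2310 = 434. ✓

m = 7, n = -11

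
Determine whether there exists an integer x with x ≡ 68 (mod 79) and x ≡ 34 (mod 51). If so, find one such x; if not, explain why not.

Since 79 and 51 share no common factor, CRT says the pair of congruences has a solution (unique mod 4029).
Any solution of the first congruence is x = 68 + 79t; substituting into the second, 79t ≡ 34 − 68 ≡ 17 (mod 51).
79 ≡ 28 (mod 51), so this reads 28t ≡ 17 (mod 51). To invert 28 modulo 51: 51 = 1·28 + 23, 28 = 1·23 + 5, 23 = 4·5 + 3, 5 = 1·3 + 2, 3 = 1·2 + 1, 2 = 2·1 + 0, and unwinding, 1 = 3 − 1·2 = 3 − (5 − 1·3) = −5 + 2·3 = −5 + 2·(23 − 4·5) = 2·23 − 9·5 = 2·23 − 9·(28 − 1·23) = −9·28 + 11·23 = −9·28 + 11·(51 − 1·28) = 11·51 − 20·28. Thus 28⁻¹ ≡ -20 ≡ 31 (mod 51).
Multiplying by 31: t ≡ 31·17 = 527 ≡ 17 (mod 51).
Taking t = 17 gives x = 68 + 79·17 = 1411.
Indeed 1411 ≡ 68 (mod 79) and 1411 ≡ 34 (mod 51).

x = 1411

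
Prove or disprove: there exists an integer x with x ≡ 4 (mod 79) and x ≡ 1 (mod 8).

x = 241

gcd(79, 8) = 1, so the Chinese Remainder Theorem guarantees exactly one residue class mod 632 satisfying both.
Write x = 4 + 79t and require 4 + 79t ≡ 1 (mod 8), i.e. 79t ≡ 5 (mod 8).
79 ≡ 7 (mod 8), so this reads 7t ≡ 5 (mod 8). Since 7·7 = 49 = 6·8 + 1, the inverse of 7 mod 8 is 7.
Therefore t ≡ 7·5 = 35 ≡ 3 (mod 8).
Taking t = 3 gives x = 4 + 79·3 = 241.
Check: 241 mod 79 = 4, 241 mod 8 = 1. ✓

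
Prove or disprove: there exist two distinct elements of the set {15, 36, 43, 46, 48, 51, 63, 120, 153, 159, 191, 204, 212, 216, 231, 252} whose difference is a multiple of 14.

Yes: 15 and 43.

15 mod 14 = 1 and 43 mod 14 = 1, so 43 − 15 = 28 = 2·14.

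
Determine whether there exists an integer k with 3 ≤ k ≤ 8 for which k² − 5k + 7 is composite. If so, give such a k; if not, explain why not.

At k = 7: 7² − 5·7 + 7 = 21 = 3·7, which is composite.

k = 7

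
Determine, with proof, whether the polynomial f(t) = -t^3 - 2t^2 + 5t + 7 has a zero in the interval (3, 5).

No such root exists.

f(3) = -23 and f(5) = -143, both negative, so a sign-change argument is unavailable; we show f keeps this sign on the whole interval.
Shift to the endpoint 3: with t = 3 + u (0 < u < 2), one computes f(3 + u) = -u^3 - 11u^2 - 34u - 23.
The nonzero coefficients here are all negative, so for u > 0 every term is negative (or zero), and the constant term -23 is strictly negative.
Therefore f(t) < 0 throughout (3, 5), and f has no zero there.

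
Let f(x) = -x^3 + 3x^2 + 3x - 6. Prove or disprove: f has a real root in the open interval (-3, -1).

f(-3) = 39 and f(-1) = -5, which have opposite signs.
Since f is a polynomial it is continuous on [-3, -1].
By the Intermediate Value Theorem f must vanish at some point of (-3, -1).

Yes, f has a root in the interval.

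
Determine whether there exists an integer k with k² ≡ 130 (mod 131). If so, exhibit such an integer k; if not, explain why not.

There is no such integer.

131 is prime, so by Euler's criterion 130 is a square mod 131 iff 130^((131−1)/2) = 130^65 ≡ 1 (mod 131).
Squaring successively (mod 131): 130^2 = 16900 ≡ 1; 130^4 ≡ 1² = 1 ≡ 1; 130^8 ≡ 1² = 1 ≡ 1; 130^16 ≡ 1² = 1 ≡ 1; 130^32 ≡ 1² = 1 ≡ 1; 130^64 ≡ 1² = 1 ≡ 1.
Since 65 = 64 + 1, 130^65 ≡ 1 · 130; multiplying out mod 131: 1·130 = 130 ≡ 130. Thus 130^65 ≡ 130 ≡ −1 (mod 131).
The value −1 means 130 is a non-residue modulo 131, so k² ≡ 130 (mod 131) is impossible.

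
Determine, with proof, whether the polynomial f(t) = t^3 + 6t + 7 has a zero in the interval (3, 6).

No such root exists.

Evaluate at the endpoints: f(3) = 52, f(6) = 259 — same sign (positive).
The derivative f'(t) = 3t^2 + 6 is a quadratic with discriminant 0² − 4·3·6 = -72 < 0; it never vanishes, so it is always positive (sign of the leading coefficient).
Hence f is strictly increasing on ℝ, and in particular on [3, 6]. A strictly monotone function with same-sign endpoint values stays positive on the whole interval, so f has no zero in (3, 6).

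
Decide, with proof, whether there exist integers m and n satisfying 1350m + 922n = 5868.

gcd(1350, 922) = 2, and 2 divides 5868, so integer solutions exist.
Dividing through by 2 reduces the equation to 675m + 461n = 2934.
Dividing repeatedly: 675 = 1·461 + 214, 461 = 2·214 + 33, 214 = 6·33 + 16, 33 = 2·16 + 1, 16 = 16·1 + 0.
Working back up the chain: 1 = 33 − 2·16 = 33 − 2·(214 − 6·33) = −2·214 + 13·33 = −2·214 + 13·(461 − 2·214) = 13·461 − 28·214 = 13·461 − 28·(675 − 1·461) = −28·675 + 41·461. So 675·(-28) + 461·41 = 1.
Times 2934: 675·(-82152) + 461·120294 = 2934, so (-82152, 120294) solves it.
Shifting by a multiple of (461, −675) keeps it a solution: m = -82152 + 179·461 = 367, n = 120294 − 179·675 = -531.
Check: 1350·367 + 922·(-531) = 495450 − 489582 = 5868. ✓

m = 367, n = -531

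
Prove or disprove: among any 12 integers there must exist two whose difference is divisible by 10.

Each integer lies in one of the 10 residue classes modulo 10.
Placing 12 integers into 10 classes, some class receives at least two — say a and b.
Their difference a − b is then a multiple of 10.

Yes.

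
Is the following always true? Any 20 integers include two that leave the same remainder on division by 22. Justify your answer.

No; for instance {38, 39, 40, 41, 42, 43, 44, 45, 46, 47, 48, 49, 50, 51, 52, 53, 54, 55, 56, 57} is a counterexample.

Try 20 consecutive integers, 38, 39, …, 57. Their remainders mod 22 are 16, 17, 18, 19, 20, 21, 0, 1, 2, 3, 4, 5, 6, 7, 8, 9, 10, 11, 12, 13 — pairwise different, as any 20 ≤ 22 consecutive integers have distinct residues.
Hence this collection has no pair with equal remainders mod 22, disproving the claim.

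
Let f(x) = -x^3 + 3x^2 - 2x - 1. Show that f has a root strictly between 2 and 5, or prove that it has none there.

No such root exists.

f(2) = -1 and f(5) = -61, both negative, so a sign-change argument is unavailable; we show f keeps this sign on the whole interval.
Shift to the endpoint 2: with x = 2 + u (0 < u < 3), one computes f(2 + u) = -u^3 - 3u^2 - 2u - 1.
All 4 nonzero coefficients of this polynomial in u are negative; hence for u > 0 the value is a sum of negative terms (the constant -1 among them).
So f is strictly negative on (2, 5); no root exists in the interval.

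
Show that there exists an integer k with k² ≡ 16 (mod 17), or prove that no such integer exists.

Take k = 4. Then 4² = 16, and since 0 ≤ 16 < 17 this is already reduced: 4² ≡ 16 (mod 17).

k = 4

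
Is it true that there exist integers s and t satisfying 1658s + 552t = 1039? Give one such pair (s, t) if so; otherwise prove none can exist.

No such integers exist.

Both 1658 and 552 are divisible by gcd(1658, 552) = 2, hence so is any combination 1658s + 552t.
However 1039 leaves remainder 1 on division by 2.
So the equation is unsolvable over ℤ.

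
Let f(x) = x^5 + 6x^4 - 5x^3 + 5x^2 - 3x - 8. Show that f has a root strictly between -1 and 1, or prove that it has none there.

Yes, f has a root in the interval.

f(-1) = 10 and f(1) = -4, which have opposite signs.
Since f is a polynomial it is continuous on [-1, 1].
By the Intermediate Value Theorem f must vanish at some point of (-1, 1).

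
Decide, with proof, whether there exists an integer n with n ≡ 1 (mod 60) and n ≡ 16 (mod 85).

n = 781

gcd(60, 85) = 5. A simultaneous solution exists iff 1 ≡ 16 (mod 5); here 1 mod 5 = 1 = 16 mod 5, so it does.
Put n = 1 + 60t, so we need 60t ≡ 15 (mod 85), equivalently (divide by 5) 12t ≡ 3 (mod 17).
Note 12·10 = 120 ≡ 1 (mod 17) (as 120 − 1 = 7·17), so 12⁻¹ ≡ 10.
Therefore t ≡ 10·3 = 30 ≡ 13 (mod 17).
Then n = 1 + 60·13 = 781.
Verify: 781 = 13·60 + 1 and 781 = 9·85 + 16. ✓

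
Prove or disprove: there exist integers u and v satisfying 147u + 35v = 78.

Any value of 147u + 35v is a multiple of gcd(147, 35) = 7.
However 78 leaves remainder 1 on division by 7.
So the equation is unsolvable over ℤ.

There are no such integers.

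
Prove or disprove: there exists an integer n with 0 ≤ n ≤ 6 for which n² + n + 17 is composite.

There is no such integer n in that range.

The values for n = 0, 1, …, 6 are 17, 19, 23, 29, 37, 47, 59, and each of these is prime.
So no value in the range makes the expression composite.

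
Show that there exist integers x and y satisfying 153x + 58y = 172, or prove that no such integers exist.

153 and 58 are coprime, so 153x + 58y ranges over all of ℤ.
Euclidean algorithm: 153 = 2·58 + 37, 58 = 1·37 + 21, 37 = 1·21 + 16, 21 = 1·16 + 5, 16 = 3·5 + 1, 5 = 5·1 + 0.
Unwinding: 1 = 16 − 3·5 = 16 − 3·(21 − 1·16) = −3·21 + 4·16 = −3·21 + 4·(37 − 1·21) = 4·37 − 7·21 = 4·37 − 7·(58 − 1·37) = −7·58 + 11·37 = −7·58 + 11·(153 − 2·58) = 11·153 − 29·58, i.e. 153·11 + 58·(-29) = 1.
Times 172: 153·1892 + 58·(-4988) = 172, so (1892, -4988) solves it.
Subtracting 32·58 from x and adding 32·153 to y gives the tidier solution (36, -92).
Check: 153·36 + 58·(-92) = 5508 − 5336 = 172. ✓

x = 36, y = -92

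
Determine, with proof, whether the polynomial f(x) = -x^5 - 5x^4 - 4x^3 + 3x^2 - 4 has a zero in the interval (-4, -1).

Such a root exists.

f(-4) = 44 and f(-1) = -1, which have opposite signs.
Since f is a polynomial it is continuous on [-4, -1].
By the Intermediate Value Theorem, f takes the value 0 somewhere in the open interval.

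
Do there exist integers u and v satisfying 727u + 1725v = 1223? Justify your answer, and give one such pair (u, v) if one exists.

Since gcd(727, 1725) = 1, every integer is an integer combination of 727 and 1725.
Dividing repeatedly: 1725 = 2·727 + 271, 727 = 2·271 + 185, 271 = 1·185 + 86, 185 = 2·86 + 13, 86 = 6·13 + 8, 13 = 1·8 + 5, 8 = 1·5 + 3, 5 = 1·3 + 2, 3 = 1·2 + 1, 2 = 2·1 + 0.
Back-substituting, 1 = 3 − 1·2 = 3 − (5 − 1·3) = −5 + 2·3 = −5 + 2·(8 − 1·5) = 2·8 − 3·5 = 2·8 − 3·(13 − 1·8) = −3·13 + 5·8 = −3·13 + 5·(86 − 6·13) = 5·86 − 33·13 = 5·86 − 33·(185 − 2·86) = −33·185 + 71·86 = −33·185 + 71·(271 − 1·185) = 71·271 − 104·185 = 71·271 − 104·(727 − 2·271) = −104·727 + 279·271 = −104·727 + 279·(1725 − 2·727) = 279·1725 − 662·727; that is, 727·(-662) + 1725·279 = 1.
Times 1223: 727·(-809626) + 1725·341217 = 1223, so (-809626, 341217) solves it.
Adding 470·1725 to u and subtracting 470·727 from v gives the tidier solution (1124, -473).
Check: 727·1124 + 1725·(-473) = 817148 − 815925 = 1223. ✓

u = 1124, v = -473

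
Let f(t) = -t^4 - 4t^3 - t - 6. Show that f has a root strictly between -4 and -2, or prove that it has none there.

f(-4) = -2 and f(-2) = 12, which have opposite signs.
f is continuous everywhere (it is a polynomial), in particular on [-4, -2].
By the Intermediate Value Theorem f must vanish at some point of (-4, -2).

Such a root exists.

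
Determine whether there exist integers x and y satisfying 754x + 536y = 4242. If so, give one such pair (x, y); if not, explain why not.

x = 17, y = -16

Every value of 754x + 536y is a multiple of gcd(754, 536) = 2; since 2 ∣ 4242, solutions exist.
Dividing through by 2 reduces the equation to 377x + 268y = 2121.
Euclidean algorithm: 377 = 1·268 + 109, 268 = 2·109 + 50, 109 = 2·50 + 9, 50 = 5·9 + 5, 9 = 1·5 + 4, 5 = 1·4 + 1, 4 = 4·1 + 0.
Unwinding: 1 = 5 − 1·4 = 5 − (9 − 1·5) = −9 + 2·5 = −9 + 2·(50 − 5·9) = 2·50 − 11·9 = 2·50 − 11·(109 − 2·50) = −11·109 + 24·50 = −11·109 + 24·(268 − 2·109) = 24·268 − 59·109 = 24·268 − 59·(377 − 1·268) = −59·377 + 83·268, i.e. 377·(-59) + 268·83 = 1.
Times 2121: 377·(-125139) + 268·176043 = 2121, so (-125139, 176043) solves it.
The general solution is x = -125139 + 268k, y = 176043 − 377k; taking k = 467 gives the smaller pair x = 17, y = -16.
Check: 754·17 + 536·(-16) = 12818 − 8576 = 4242. ✓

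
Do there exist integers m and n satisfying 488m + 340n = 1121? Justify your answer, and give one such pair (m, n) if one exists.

Any value of 488m + 340n is a multiple of gcd(488, 340) = 4.
But 1121 = 4·280 + 1, so 4 ∤ 1121.
So the equation is unsolvable over ℤ.

No such integers exist.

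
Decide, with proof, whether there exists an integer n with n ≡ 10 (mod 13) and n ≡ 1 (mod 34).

The moduli 13 and 34 are coprime, so by the Chinese Remainder Theorem a unique solution modulo 442 exists.
Write n = 10 + 13t and require 10 + 13t ≡ 1 (mod 34), i.e. 13t ≡ 25 (mod 34).
To invert 13 modulo 34: 34 = 2·13 + 8, 13 = 1·8 + 5, 8 = 1·5 + 3, 5 = 1·3 + 2, 3 = 1·2 + 1, 2 = 2·1 + 0, and unwinding, 1 = 3 − 1·2 = 3 − (5 − 1·3) = −5 + 2·3 = −5 + 2·(8 − 1·5) = 2·8 − 3·5 = 2·8 − 3·(13 − 1·8) = −3·13 + 5·8 = −3·13 + 5·(34 − 2·13) = 5·34 − 13·13. Thus 13⁻¹ ≡ -13 ≡ 21 (mod 34).
Therefore t ≡ 21·25 = 525 ≡ 15 (mod 34).
Taking t = 15 gives n = 10 + 13·15 = 205.
Check: 205 mod 13 = 10, 205 mod 34 = 1. ✓

n = 205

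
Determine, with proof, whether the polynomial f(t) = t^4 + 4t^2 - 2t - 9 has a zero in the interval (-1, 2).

f(-1) = -2 and f(2) = 19, which have opposite signs.
f is continuous everywhere (it is a polynomial), in particular on [-1, 2].
By the Intermediate Value Theorem, f takes the value 0 somewhere in the open interval.

Such a root exists.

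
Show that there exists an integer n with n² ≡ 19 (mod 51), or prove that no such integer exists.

n = 23

Take n = 23. Then 23² = 529 = 10·51 + 19, so 23² ≡ 19 (mod 51).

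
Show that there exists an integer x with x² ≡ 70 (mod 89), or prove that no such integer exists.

89 is prime, so by Euler's criterion 70 is a square mod 89 iff 70^((89−1)/2) = 70^44 ≡ 1 (mod 89).
Squaring successively (mod 89): 70^2 = 4900 ≡ 5; 70^4 ≡ 5² = 25 ≡ 25; 70^8 ≡ 25² = 625 ≡ 2; 70^16 ≡ 2² = 4 ≡ 4; 70^32 ≡ 4² = 16 ≡ 16.
Since 44 = 32 + 8 + 4, 70^44 ≡ 16 · 2 · 25; multiplying out mod 89: 16·2 = 32 ≡ 32, then 32·25 = 800 ≡ 88. Thus 70^44 ≡ 88 ≡ −1 (mod 89).
The value −1 means 70 is a non-residue modulo 89, so x² ≡ 70 (mod 89) is impossible.

There is no such integer.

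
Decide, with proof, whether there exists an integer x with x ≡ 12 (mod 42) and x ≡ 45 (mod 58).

There is no such integer.

gcd(42, 58) = 2. If x ≡ 12 (mod 42) and x ≡ 45 (mod 58), then x ≡ 12 (mod 2) and x ≡ 45 (mod 2).
But 12 mod 2 = 0 while 45 mod 2 = 1, a contradiction.
Therefore no such x exists.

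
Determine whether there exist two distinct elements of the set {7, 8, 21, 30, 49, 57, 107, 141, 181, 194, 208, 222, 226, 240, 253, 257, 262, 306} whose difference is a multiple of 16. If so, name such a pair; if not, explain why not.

Reduce each element mod 16: 7↦7, 8↦8, 21↦5, 30↦14, 49↦1, 57↦9, 107↦11, 141↦13, 181↦5, 194↦2, 208↦0, 222↦14, 226↦2, 240↦0, 253↦13, 257↦1, 262↦6, 306↦2. The residue 5 repeats (at 21 and 181), and 181 − 21 = 160 = 10·16.

21 and 181 are such a pair.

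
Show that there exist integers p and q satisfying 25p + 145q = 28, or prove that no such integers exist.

No, no such integers exist.

gcd(25, 145) = 5, so every integer of the form 25p + 145q is a multiple of 5.
But 28 is not a multiple of 5 (it leaves remainder 3).
So the equation is unsolvable over ℤ.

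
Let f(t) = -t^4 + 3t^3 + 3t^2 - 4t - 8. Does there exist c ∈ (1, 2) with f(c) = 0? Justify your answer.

f(1) = -7 and f(2) = 4, which have opposite signs.
Since f is a polynomial it is continuous on [1, 2].
The Intermediate Value Theorem then guarantees some c ∈ (1, 2) with f(c) = 0.

Such a root exists.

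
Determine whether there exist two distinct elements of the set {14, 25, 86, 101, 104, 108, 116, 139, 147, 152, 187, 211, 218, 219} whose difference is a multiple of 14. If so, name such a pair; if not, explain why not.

There is no such pair.

Two integers differ by a multiple of 14 exactly when they have the same residue mod 14. The residues are 14↦0, 25↦11, 86↦2, 101↦3, 104↦6, 108↦10, 116↦4, 139↦13, 147↦7, 152↦12, 187↦5, 211↦1, 218↦8, 219↦9.
All 14 residues are distinct, so no two elements differ by a multiple of 14.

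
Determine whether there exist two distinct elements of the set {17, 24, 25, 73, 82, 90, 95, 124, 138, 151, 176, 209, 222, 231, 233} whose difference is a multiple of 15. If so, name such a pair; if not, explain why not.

Residues mod 15: 17↦2, 24↦9, 25↦10, 73↦13, 82↦7, 90↦0, 95↦5, 124↦4, 138↦3, 151↦1, 176↦11, 209↦14, 222↦12, 231↦6, 233↦8.
No residue repeats among the 15 elements, so no pair has difference ≡ 0 (mod 15).

No such pair exists.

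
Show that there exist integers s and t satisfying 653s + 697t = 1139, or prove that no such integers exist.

653 and 697 are coprime, so 653s + 697t ranges over all of ℤ.
Dividing repeatedly: 697 = 1·653 + 44, 653 = 14·44 + 37, 44 = 1·37 + 7, 37 = 5·7 + 2, 7 = 3·2 + 1, 2 = 2·1 + 0.
Unwinding: 1 = 7 − 3·2 = 7 − 3·(37 − 5·7) = −3·37 + 16·7 = −3·37 + 16·(44 − 1·37) = 16·44 − 19·37 = 16·44 − 19·(653 − 14·44) = −19·653 + 282·44 = −19·653 + 282·(697 − 1·653) = 282·697 − 301·653, i.e. 653·(-301) + 697·282 = 1.
Multiplying through by 1139: s = (-301)·1139 = -342839, t = 282·1139 = 321198 is a solution.
Shifting by a multiple of (697, −653) keeps it a solution: s = -342839 + 492·697 = 85, t = 321198 − 492·653 = -78.
Check: 653·85 + 697·(-78) = 55505 − 54366 = 1139. ✓

s = 85, t = -78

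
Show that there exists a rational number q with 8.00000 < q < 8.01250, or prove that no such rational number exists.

Multiplying by 81: 81·8.00000 = 648.00000 and 81·8.01250 = 649.01250, so the integer 649 lies strictly between them.
So q = 649/81 works: it is a ratio of integers, and dividing 81·8.00000 < 649 < 81·8.01250 through by 81 gives 8.00000 < 649/81 < 8.01250.

q = 649/81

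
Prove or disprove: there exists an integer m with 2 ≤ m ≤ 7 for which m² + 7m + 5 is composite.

At m = 3: 3² + 7·3 + 5 = 35 = 5·7, which is composite.

m = 3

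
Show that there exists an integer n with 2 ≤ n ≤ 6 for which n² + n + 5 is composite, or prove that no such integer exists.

n = 4

At n = 4: 4² + 4 + 5 = 25 = 5·5, which is composite.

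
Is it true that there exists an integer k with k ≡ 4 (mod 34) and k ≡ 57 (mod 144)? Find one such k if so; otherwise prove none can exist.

Reduce both congruences modulo 2, which divides 34 and 144: they say k ≡ 4 (mod 2) and k ≡ 57 (mod 2).
These are incompatible: 4 − 57 = -53 is not divisible by 2.
Therefore no such k exists.

No such integer exists.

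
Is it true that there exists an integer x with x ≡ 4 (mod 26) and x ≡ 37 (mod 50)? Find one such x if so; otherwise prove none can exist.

Both moduli are multiples of 2 = gcd(26, 50), so any solution would satisfy x ≡ 4 and x ≡ 37 modulo 2 simultaneously.
These are incompatible: 4 − 37 = -33 is not divisible by 2.
So no integer satisfies both congruences.

There is no such integer.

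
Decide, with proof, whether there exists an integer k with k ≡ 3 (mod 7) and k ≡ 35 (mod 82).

Since 7 and 82 share no common factor, CRT says the pair of congruences has a solution (unique mod 574).
Any solution of the first congruence is k = 3 + 7t; substituting into the second, 7t ≡ 35 − 3 ≡ 32 (mod 82).
Since 7·47 = 329 = 4·82 + 1, the inverse of 7 mod 82 is 47.
Multiplying by 47: t ≡ 47·32 = 1504 ≡ 28 (mod 82).
With t = 28: k = 3 + 7·28 = 199.
Check: 199 mod 7 = 3, 199 mod 82 = 35. ✓

k = 199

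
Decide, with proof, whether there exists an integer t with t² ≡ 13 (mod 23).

t = 6

Take t = 6. Then 6² = 36 = 1·23 + 13, so 6² ≡ 13 (mod 23).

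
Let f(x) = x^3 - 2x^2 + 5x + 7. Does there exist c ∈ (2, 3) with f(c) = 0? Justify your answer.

Evaluate at the endpoints: f(2) = 17, f(3) = 31 — same sign (positive).
The derivative f'(x) = 3x^2 - 4x + 5 is a quadratic with discriminant (-4)² − 4·3·5 = -44 < 0; it never vanishes, so it is always positive (sign of the leading coefficient).
So f is strictly increasing; between 2 and 3 its values lie between f(2) = 17 and f(3) = 31, all positive. Therefore f has no root in (2, 3).

f has no root in that interval.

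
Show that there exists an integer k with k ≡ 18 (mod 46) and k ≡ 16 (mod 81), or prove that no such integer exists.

k = 340

The moduli 46 and 81 are coprime, so by the Chinese Remainder Theorem a unique solution modulo 3726 exists.
Any solution of the first congruence is k = 18 + 46t; substituting into the second, 46t ≡ 16 − 18 ≡ 79 (mod 81).
To invert 46 modulo 81: 81 = 1·46 + 35, 46 = 1·35 + 11, 35 = 3·11 + 2, 11 = 5·2 + 1, 2 = 2·1 + 0, and unwinding, 1 = 11 − 5·2 = 11 − 5·(35 − 3·11) = −5·35 + 16·11 = −5·35 + 16·(46 − 1·35) = 16·46 − 21·35 = 16·46 − 21·(81 − 1·46) = −21·81 + 37·46. Thus 46⁻¹ ≡ 37 (mod 81).
Multiplying by 37: t ≡ 37·79 = 2923 ≡ 7 (mod 81).
Taking t = 7 gives k = 18 + 46·7 = 340.
Indeed 340 ≡ 18 (mod 46) and 340 ≡ 16 (mod 81).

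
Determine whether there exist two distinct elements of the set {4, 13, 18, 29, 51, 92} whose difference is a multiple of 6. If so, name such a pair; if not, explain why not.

Residues mod 6: 4↦4, 13↦1, 18↦0, 29↦5, 51↦3, 92↦2.
All 6 residues are distinct, so no two elements differ by a multiple of 6.

No such pair exists.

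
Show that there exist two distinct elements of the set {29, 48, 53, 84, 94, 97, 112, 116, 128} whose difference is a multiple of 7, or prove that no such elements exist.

48 mod 7 = 6 and 97 mod 7 = 6, so 97 − 48 = 49 = 7·7.

The pair (48, 97) works.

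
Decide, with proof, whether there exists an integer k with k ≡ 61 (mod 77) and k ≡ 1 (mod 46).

k = 369

Since 77 and 46 share no common factor, CRT says the pair of congruences has a solution (unique mod 3542).
Write k = 61 + 77t and require 61 + 77t ≡ 1 (mod 46), i.e. 77t ≡ 32 (mod 46).
77 ≡ 31 (mod 46), so this reads 31t ≡ 32 (mod 46). Invert 31 mod 46 by the Euclidean algorithm: 46 = 1·31 + 15, 31 = 2·15 + 1, 15 = 15·1 + 0; back-substituting, 1 = 31 − 2·15 = 31 − 2·(46 − 1·31) = −2·46 + 3·31. Hence 31·3 ≡ 1, so 31⁻¹ ≡ 3 (mod 46).
Therefore t ≡ 3·32 = 96 ≡ 4 (mod 46).
With t = 4: k = 61 + 77·4 = 369.
Indeed 369 ≡ 61 (mod 77) and 369 ≡ 1 (mod 46).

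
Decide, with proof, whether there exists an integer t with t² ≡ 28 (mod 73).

No, no such integer exists.

Apply Euler's criterion with the prime 73: 28 is a quadratic residue iff 28^36 ≡ 1 (mod 73), and a non-residue iff it is ≡ −1.
Repeated squaring mod 73: 28^2 = 784 ≡ 54; 28^4 ≡ 54² = 2916 ≡ 69; 28^8 ≡ 69² = 4761 ≡ 16; 28^16 ≡ 16² = 256 ≡ 37; 28^32 ≡ 37² = 1369 ≡ 55.
Since 36 = 32 + 4, 28^36 ≡ 55 · 69; multiplying out mod 73: 55·69 = 3795 ≡ 72. Thus 28^36 ≡ 72 ≡ −1 (mod 73).
By Euler's criterion 28 is a quadratic non-residue mod 73: no t satisfies t² ≡ 28 (mod 73).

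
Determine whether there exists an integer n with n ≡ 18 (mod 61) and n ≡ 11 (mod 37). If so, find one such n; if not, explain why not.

gcd(61, 37) = 1, so the Chinese Remainder Theorem guarantees exactly one residue class mod 2257 satisfying both.
Any solution of the first congruence is n = 18 + 61t; substituting into the second, 61t ≡ 11 − 18 ≡ 30 (mod 37).
61 ≡ 24 (mod 37), so this reads 24t ≡ 30 (mod 37). Invert 24 mod 37 by the Euclidean algorithm: 37 = 1·24 + 13, 24 = 1·13 + 11, 13 = 1·11 + 2, 11 = 5·2 + 1, 2 = 2·1 + 0; back-substituting, 1 = 11 − 5·2 = 11 − 5·(13 − 1·11) = −5·13 + 6·11 = −5·13 + 6·(24 − 1·13) = 6·24 − 11·13 = 6·24 − 11·(37 − 1·24) = −11·37 + 17·24. Hence 24·17 ≡ 1, so 24⁻¹ ≡ 17 (mod 37).
Therefore t ≡ 17·30 = 510 ≡ 29 (mod 37).
With t = 29: n = 18 + 61·29 = 1787.
Verify: 1787 = 29·61 + 18 and 1787 = 48·37 + 11. ✓

n = 1787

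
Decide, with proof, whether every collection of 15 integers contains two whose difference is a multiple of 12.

Yes.

Partition the integers by their residue mod 12; there are 12 classes.
Since 15 > 12, two of the 15 integers must share a residue class by the pigeonhole principle; call them a and b.
Then a ≡ b (mod 12), i.e. 12 ∣ (a − b).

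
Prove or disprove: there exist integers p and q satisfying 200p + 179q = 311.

Since gcd(200, 179) = 1, every integer is an integer combination of 200 and 179.
Euclidean algorithm: 200 = 1·179 + 21, 179 = 8·21 + 11, 21 = 1·11 + 10, 11 = 1·10 + 1, 10 = 10·1 + 0.
Unwinding: 1 = 11 − 1·10 = 11 − (21 − 1·11) = −21 + 2·11 = −21 + 2·(179 − 8·21) = 2·179 − 17·21 = 2·179 − 17·(200 − 1·179) = −17·200 + 19·179, i.e. 200·(-17) + 179·19 = 1.
Scaling by 311 gives the particular solution (p, q) = (-5287, 5909).
Adding 30·179 to p and subtracting 30·200 from q gives the tidier solution (83, -91).
Indeed 200·83 + 179·(-91) = 16600 − 16289 = 311.

p = 83, q = -91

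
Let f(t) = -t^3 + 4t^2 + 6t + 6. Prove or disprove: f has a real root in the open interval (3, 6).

f(3) = 33 and f(6) = -30, which have opposite signs.
As a polynomial, f is continuous on every closed interval.
By the Intermediate Value Theorem f must vanish at some point of (3, 6).

Such a root exists.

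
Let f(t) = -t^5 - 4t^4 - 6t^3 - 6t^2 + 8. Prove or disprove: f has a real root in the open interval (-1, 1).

Such a root exists.

f(-1) = 5 and f(1) = -9, which have opposite signs.
f is continuous everywhere (it is a polynomial), in particular on [-1, 1].
By the Intermediate Value Theorem, f takes the value 0 somewhere in the open interval.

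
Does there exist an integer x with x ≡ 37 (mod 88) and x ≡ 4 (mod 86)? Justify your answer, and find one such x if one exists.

There is no such integer.

Reduce both congruences modulo 2, which divides 88 and 86: they say x ≡ 37 (mod 2) and x ≡ 4 (mod 2).
These are incompatible: 37 − 4 = 33 is not divisible by 2.
Hence the system has no solution.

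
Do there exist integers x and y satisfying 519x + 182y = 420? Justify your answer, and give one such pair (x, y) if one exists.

Since gcd(519, 182) = 1, every integer is an integer combination of 519 and 182.
Dividing repeatedly: 519 = 2·182 + 155, 182 = 1·155 + 27, 155 = 5·27 + 20, 27 = 1·20 + 7, 20 = 2·7 + 6, 7 = 1·6 + 1, 6 = 6·1 + 0.
Working back up the chain: 1 = 7 − 1·6 = 7 − (20 − 2·7) = −20 + 3·7 = −20 + 3·(27 − 1·20) = 3·27 − 4·20 = 3·27 − 4·(155 − 5·27) = −4·155 + 23·27 = −4·155 + 23·(182 − 1·155) = 23·182 − 27·155 = 23·182 − 27·(519 − 2·182) = −27·519 + 77·182. So 519·(-27) + 182·77 = 1.
Times 420: 519·(-11340) + 182·32340 = 420, so (-11340, 32340) solves it.
Adding 63·182 to x and subtracting 63·519 from y gives the tidier solution (126, -357).
Check: 519·126 + 182·(-357) = 65394 − 64974 = 420. ✓

x = 126, y = -357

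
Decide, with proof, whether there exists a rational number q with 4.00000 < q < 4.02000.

q = 205/51

Scale by 51: the interval becomes (204.00000, 205.02000), which contains the integer 205.
Dividing back, 4.00000 < 205/51 < 4.02000, and 205/51 is rational.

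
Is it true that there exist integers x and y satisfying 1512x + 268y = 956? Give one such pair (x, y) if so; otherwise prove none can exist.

gcd(1512, 268) = 4, and 4 divides 956, so integer solutions exist.
Dividing through by 4 reduces the equation to 378x + 67y = 239.
Run the Euclidean algorithm on 378 and 67: 378 = 5·67 + 43, 67 = 1·43 + 24, 43 = 1·24 + 19, 24 = 1·19 + 5, 19 = 3·5 + 4, 5 = 1·4 + 1, 4 = 4·1 + 0.
Unwinding: 1 = 5 − 1·4 = 5 − (19 − 3·5) = −19 + 4·5 = −19 + 4·(24 − 1·19) = 4·24 − 5·19 = 4·24 − 5·(43 − 1·24) = −5·43 + 9·24 = −5·43 + 9·(67 − 1·43) = 9·67 − 14·43 = 9·67 − 14·(378 − 5·67) = −14·378 + 79·67, i.e. 378·(-14) + 67·79 = 1.
Times 239: 378·(-3346) + 67·18881 = 239, so (-3346, 18881) solves it.
Adding 50·67 to x and subtracting 50·378 from y gives the tidier solution (4, -19).
Check: 1512·4 + 268·(-19) = 6048 − 5092 = 956. ✓

x = 4, y = -19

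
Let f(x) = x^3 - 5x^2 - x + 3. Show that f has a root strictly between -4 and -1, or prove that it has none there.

f(-4) = -137 and f(-1) = -2, both negative, so a sign-change argument is unavailable; we show f keeps this sign on the whole interval.
Substitute x = -1 − u, where 0 < u < 3 on the interval. Expanding, f(-1 − u) = -u^3 - 8u^2 - 12u - 2.
The nonzero coefficients here are all negative, so for u > 0 every term is negative (or zero), and the constant term -2 is strictly negative.
So f is strictly negative on (-4, -1); no root exists in the interval.

No.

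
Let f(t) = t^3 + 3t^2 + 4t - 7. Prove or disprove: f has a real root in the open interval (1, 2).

No.

Evaluate at the endpoints: f(1) = 1, f(2) = 21 — same sign (positive).
The derivative f'(t) = 3t^2 + 6t + 4 is a quadratic with discriminant 6² − 4·3·4 = -12 < 0; it never vanishes, so it is always positive (sign of the leading coefficient).
Hence f is strictly increasing on ℝ, and in particular on [1, 2]. A strictly monotone function with same-sign endpoint values stays positive on the whole interval, so f has no zero in (1, 2).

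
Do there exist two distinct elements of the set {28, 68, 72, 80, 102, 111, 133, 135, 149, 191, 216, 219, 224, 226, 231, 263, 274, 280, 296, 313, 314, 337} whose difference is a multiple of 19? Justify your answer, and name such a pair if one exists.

The pair (28, 313) works.

Both 28 and 313 leave remainder 9 on division by 19; their difference 285 = 15·19 is a multiple of 19.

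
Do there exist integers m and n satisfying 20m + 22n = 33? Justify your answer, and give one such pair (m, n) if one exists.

No such integers exist.

Any value of 20m + 22n is a multiple of gcd(20, 22) = 2.
But 33 is not a multiple of 2 (it leaves remainder 1).
Hence no integers m, n satisfy the equation.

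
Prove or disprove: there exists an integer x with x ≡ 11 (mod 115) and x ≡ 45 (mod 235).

No, no such integer exists.

Reduce both congruences modulo 5, which divides 115 and 235: they say x ≡ 11 (mod 5) and x ≡ 45 (mod 5).
These are incompatible: 11 − 45 = -34 is not divisible by 5.
Hence the system has no solution.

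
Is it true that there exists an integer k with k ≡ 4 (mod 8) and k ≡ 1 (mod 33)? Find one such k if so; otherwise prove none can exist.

k = 100

gcd(8, 33) = 1, so the Chinese Remainder Theorem guarantees exactly one residue class mod 264 satisfying both.
Any solution of the first congruence is k = 4 + 8t; substituting into the second, 8t ≡ 1 − 4 ≡ 30 (mod 33).
Since 8·29 = 232 = 7·33 + 1, the inverse of 8 mod 33 is 29.
Therefore t ≡ 29·30 = 870 ≡ 12 (mod 33).
With t = 12: k = 4 + 8·12 = 100.
Check: 100 mod 8 = 4, 100 mod 33 = 1. ✓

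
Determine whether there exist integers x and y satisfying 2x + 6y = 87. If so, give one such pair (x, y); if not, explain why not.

No such integers exist.

Any value of 2x + 6y is a multiple of gcd(2, 6) = 2.
But 87 is not a multiple of 2 (it leaves remainder 1).
So the equation is unsolvable over ℤ.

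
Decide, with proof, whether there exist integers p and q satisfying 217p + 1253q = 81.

Both 217 and 1253 are divisible by gcd(217, 1253) = 7, hence so is any combination 217p + 1253q.
However 81 leaves remainder 4 on division by 7.
Hence no integers p, q satisfy the equation.

No such integers exist.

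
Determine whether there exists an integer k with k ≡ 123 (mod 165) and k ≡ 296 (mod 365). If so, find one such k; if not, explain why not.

Both moduli are multiples of 5 = gcd(165, 365), so any solution would satisfy k ≡ 123 and k ≡ 296 modulo 5 simultaneously.
These are incompatible: 123 − 296 = -173 is not divisible by 5.
So no integer satisfies both congruences.

No, no such integer exists.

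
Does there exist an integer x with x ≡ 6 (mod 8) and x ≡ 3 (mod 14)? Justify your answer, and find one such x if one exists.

There is no such integer.

Reduce both congruences modulo 2, which divides 8 and 14: they say x ≡ 6 (mod 2) and x ≡ 3 (mod 2).
But 6 mod 2 = 0 while 3 mod 2 = 1, a contradiction.
Therefore no such x exists.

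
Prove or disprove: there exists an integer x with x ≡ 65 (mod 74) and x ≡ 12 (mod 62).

There is no such integer.

Both moduli are multiples of 2 = gcd(74, 62), so any solution would satisfy x ≡ 65 and x ≡ 12 modulo 2 simultaneously.
These are incompatible: 65 − 12 = 53 is not divisible by 2.
So no integer satisfies both congruences.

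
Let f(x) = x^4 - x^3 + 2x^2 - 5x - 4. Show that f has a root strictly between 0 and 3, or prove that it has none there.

f(0) = -4 and f(3) = 53, which have opposite signs.
As a polynomial, f is continuous on every closed interval.
By the Intermediate Value Theorem, f takes the value 0 somewhere in the open interval.

Yes, f has a root in the interval.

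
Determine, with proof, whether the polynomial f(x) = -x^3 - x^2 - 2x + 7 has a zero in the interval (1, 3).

f(1) = 3 and f(3) = -35, which have opposite signs.
As a polynomial, f is continuous on every closed interval.
By the Intermediate Value Theorem, f takes the value 0 somewhere in the open interval.

Such a root exists.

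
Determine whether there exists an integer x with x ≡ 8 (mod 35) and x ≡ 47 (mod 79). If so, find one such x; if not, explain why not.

The moduli 35 and 79 are coprime, so by the Chinese Remainder Theorem a unique solution modulo 2765 exists.
Write x = 8 + 35t and require 8 + 35t ≡ 47 (mod 79), i.e. 35t ≡ 39 (mod 79).
Note 35·70 = 2450 ≡ 1 (mod 79) (as 2450 − 1 = 31·79), so 35⁻¹ ≡ 70.
Multiplying by 70: t ≡ 70·39 = 2730 ≡ 44 (mod 79).
With t = 44: x = 8 + 35·44 = 1548.
Check: 1548 mod 35 = 8, 1548 mod 79 = 47. ✓

x = 1548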